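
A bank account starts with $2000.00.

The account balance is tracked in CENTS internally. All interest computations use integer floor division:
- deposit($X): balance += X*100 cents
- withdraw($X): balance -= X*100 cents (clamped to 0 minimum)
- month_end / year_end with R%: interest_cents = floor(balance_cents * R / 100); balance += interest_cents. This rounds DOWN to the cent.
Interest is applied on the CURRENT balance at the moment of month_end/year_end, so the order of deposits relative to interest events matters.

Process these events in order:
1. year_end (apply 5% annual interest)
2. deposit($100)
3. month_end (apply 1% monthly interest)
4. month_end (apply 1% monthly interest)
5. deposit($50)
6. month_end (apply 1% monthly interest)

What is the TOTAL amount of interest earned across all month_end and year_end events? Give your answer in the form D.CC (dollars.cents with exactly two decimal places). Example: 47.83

After 1 (year_end (apply 5% annual interest)): balance=$2100.00 total_interest=$100.00
After 2 (deposit($100)): balance=$2200.00 total_interest=$100.00
After 3 (month_end (apply 1% monthly interest)): balance=$2222.00 total_interest=$122.00
After 4 (month_end (apply 1% monthly interest)): balance=$2244.22 total_interest=$144.22
After 5 (deposit($50)): balance=$2294.22 total_interest=$144.22
After 6 (month_end (apply 1% monthly interest)): balance=$2317.16 total_interest=$167.16

Answer: 167.16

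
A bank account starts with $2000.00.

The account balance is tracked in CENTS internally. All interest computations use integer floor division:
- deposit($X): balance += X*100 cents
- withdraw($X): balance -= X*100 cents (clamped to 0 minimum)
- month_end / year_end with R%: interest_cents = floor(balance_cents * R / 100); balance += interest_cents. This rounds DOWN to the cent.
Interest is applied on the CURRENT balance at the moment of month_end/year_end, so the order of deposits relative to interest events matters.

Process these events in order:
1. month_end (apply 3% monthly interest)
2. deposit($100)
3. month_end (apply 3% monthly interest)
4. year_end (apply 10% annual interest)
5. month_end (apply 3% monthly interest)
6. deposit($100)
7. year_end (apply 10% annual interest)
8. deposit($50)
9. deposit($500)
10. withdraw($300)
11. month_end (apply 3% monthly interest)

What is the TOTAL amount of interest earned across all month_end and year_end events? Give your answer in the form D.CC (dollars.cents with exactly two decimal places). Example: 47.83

Answer: 776.73

Derivation:
After 1 (month_end (apply 3% monthly interest)): balance=$2060.00 total_interest=$60.00
After 2 (deposit($100)): balance=$2160.00 total_interest=$60.00
After 3 (month_end (apply 3% monthly interest)): balance=$2224.80 total_interest=$124.80
After 4 (year_end (apply 10% annual interest)): balance=$2447.28 total_interest=$347.28
After 5 (month_end (apply 3% monthly interest)): balance=$2520.69 total_interest=$420.69
After 6 (deposit($100)): balance=$2620.69 total_interest=$420.69
After 7 (year_end (apply 10% annual interest)): balance=$2882.75 total_interest=$682.75
After 8 (deposit($50)): balance=$2932.75 total_interest=$682.75
After 9 (deposit($500)): balance=$3432.75 total_interest=$682.75
After 10 (withdraw($300)): balance=$3132.75 total_interest=$682.75
After 11 (month_end (apply 3% monthly interest)): balance=$3226.73 total_interest=$776.73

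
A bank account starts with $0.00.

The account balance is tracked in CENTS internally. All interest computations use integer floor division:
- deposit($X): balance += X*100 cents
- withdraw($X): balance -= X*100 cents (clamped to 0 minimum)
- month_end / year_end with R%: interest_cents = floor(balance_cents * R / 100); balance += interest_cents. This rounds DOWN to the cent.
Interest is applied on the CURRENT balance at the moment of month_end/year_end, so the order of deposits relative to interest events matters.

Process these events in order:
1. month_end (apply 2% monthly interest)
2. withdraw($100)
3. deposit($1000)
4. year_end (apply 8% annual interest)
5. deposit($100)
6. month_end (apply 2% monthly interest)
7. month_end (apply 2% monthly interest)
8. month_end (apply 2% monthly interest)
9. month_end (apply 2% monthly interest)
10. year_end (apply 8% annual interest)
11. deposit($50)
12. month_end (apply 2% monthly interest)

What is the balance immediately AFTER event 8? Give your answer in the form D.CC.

After 1 (month_end (apply 2% monthly interest)): balance=$0.00 total_interest=$0.00
After 2 (withdraw($100)): balance=$0.00 total_interest=$0.00
After 3 (deposit($1000)): balance=$1000.00 total_interest=$0.00
After 4 (year_end (apply 8% annual interest)): balance=$1080.00 total_interest=$80.00
After 5 (deposit($100)): balance=$1180.00 total_interest=$80.00
After 6 (month_end (apply 2% monthly interest)): balance=$1203.60 total_interest=$103.60
After 7 (month_end (apply 2% monthly interest)): balance=$1227.67 total_interest=$127.67
After 8 (month_end (apply 2% monthly interest)): balance=$1252.22 total_interest=$152.22

Answer: 1252.22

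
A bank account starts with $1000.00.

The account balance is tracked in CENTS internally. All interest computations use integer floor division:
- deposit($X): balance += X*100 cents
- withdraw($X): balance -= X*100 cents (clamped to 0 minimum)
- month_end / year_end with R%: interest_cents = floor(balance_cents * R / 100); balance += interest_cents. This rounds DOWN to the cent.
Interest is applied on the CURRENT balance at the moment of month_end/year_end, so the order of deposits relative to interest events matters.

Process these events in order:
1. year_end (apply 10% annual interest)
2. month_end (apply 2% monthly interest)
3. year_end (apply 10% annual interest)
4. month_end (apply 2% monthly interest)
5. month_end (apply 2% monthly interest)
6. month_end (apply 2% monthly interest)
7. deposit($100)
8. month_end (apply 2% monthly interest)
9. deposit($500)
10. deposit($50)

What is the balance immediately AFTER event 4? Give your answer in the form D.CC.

After 1 (year_end (apply 10% annual interest)): balance=$1100.00 total_interest=$100.00
After 2 (month_end (apply 2% monthly interest)): balance=$1122.00 total_interest=$122.00
After 3 (year_end (apply 10% annual interest)): balance=$1234.20 total_interest=$234.20
After 4 (month_end (apply 2% monthly interest)): balance=$1258.88 total_interest=$258.88

Answer: 1258.88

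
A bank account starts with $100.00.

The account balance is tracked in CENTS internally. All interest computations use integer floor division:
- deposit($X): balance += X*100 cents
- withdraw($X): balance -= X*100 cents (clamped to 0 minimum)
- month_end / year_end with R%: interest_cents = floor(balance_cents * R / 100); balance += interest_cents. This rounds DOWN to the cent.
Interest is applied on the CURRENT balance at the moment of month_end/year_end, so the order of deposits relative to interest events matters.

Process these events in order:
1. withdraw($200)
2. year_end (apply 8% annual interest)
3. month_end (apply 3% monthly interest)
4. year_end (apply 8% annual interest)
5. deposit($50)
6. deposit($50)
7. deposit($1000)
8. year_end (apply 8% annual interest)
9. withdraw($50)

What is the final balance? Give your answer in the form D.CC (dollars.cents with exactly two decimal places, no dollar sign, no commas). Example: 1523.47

Answer: 1138.00

Derivation:
After 1 (withdraw($200)): balance=$0.00 total_interest=$0.00
After 2 (year_end (apply 8% annual interest)): balance=$0.00 total_interest=$0.00
After 3 (month_end (apply 3% monthly interest)): balance=$0.00 total_interest=$0.00
After 4 (year_end (apply 8% annual interest)): balance=$0.00 total_interest=$0.00
After 5 (deposit($50)): balance=$50.00 total_interest=$0.00
After 6 (deposit($50)): balance=$100.00 total_interest=$0.00
After 7 (deposit($1000)): balance=$1100.00 total_interest=$0.00
After 8 (year_end (apply 8% annual interest)): balance=$1188.00 total_interest=$88.00
After 9 (withdraw($50)): balance=$1138.00 total_interest=$88.00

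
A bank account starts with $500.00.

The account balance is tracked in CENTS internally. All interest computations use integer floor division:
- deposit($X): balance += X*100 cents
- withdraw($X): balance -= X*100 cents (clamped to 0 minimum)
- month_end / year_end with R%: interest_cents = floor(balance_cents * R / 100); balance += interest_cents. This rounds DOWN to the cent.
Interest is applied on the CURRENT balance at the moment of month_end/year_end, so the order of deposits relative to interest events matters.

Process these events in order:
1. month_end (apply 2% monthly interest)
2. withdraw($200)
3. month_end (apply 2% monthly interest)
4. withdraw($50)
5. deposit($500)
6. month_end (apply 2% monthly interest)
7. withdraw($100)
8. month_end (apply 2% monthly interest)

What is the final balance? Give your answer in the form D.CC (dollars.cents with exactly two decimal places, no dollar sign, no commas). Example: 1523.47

Answer: 695.15

Derivation:
After 1 (month_end (apply 2% monthly interest)): balance=$510.00 total_interest=$10.00
After 2 (withdraw($200)): balance=$310.00 total_interest=$10.00
After 3 (month_end (apply 2% monthly interest)): balance=$316.20 total_interest=$16.20
After 4 (withdraw($50)): balance=$266.20 total_interest=$16.20
After 5 (deposit($500)): balance=$766.20 total_interest=$16.20
After 6 (month_end (apply 2% monthly interest)): balance=$781.52 total_interest=$31.52
After 7 (withdraw($100)): balance=$681.52 total_interest=$31.52
After 8 (month_end (apply 2% monthly interest)): balance=$695.15 total_interest=$45.15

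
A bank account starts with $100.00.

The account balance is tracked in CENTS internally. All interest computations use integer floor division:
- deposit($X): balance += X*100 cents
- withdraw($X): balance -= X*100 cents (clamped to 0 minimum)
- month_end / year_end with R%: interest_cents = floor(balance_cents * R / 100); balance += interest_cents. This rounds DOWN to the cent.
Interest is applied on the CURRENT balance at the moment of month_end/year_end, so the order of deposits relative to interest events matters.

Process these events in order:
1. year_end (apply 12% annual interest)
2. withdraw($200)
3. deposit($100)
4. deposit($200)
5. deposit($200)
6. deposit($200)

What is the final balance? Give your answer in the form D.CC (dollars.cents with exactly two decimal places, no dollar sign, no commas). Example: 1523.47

Answer: 700.00

Derivation:
After 1 (year_end (apply 12% annual interest)): balance=$112.00 total_interest=$12.00
After 2 (withdraw($200)): balance=$0.00 total_interest=$12.00
After 3 (deposit($100)): balance=$100.00 total_interest=$12.00
After 4 (deposit($200)): balance=$300.00 total_interest=$12.00
After 5 (deposit($200)): balance=$500.00 total_interest=$12.00
After 6 (deposit($200)): balance=$700.00 total_interest=$12.00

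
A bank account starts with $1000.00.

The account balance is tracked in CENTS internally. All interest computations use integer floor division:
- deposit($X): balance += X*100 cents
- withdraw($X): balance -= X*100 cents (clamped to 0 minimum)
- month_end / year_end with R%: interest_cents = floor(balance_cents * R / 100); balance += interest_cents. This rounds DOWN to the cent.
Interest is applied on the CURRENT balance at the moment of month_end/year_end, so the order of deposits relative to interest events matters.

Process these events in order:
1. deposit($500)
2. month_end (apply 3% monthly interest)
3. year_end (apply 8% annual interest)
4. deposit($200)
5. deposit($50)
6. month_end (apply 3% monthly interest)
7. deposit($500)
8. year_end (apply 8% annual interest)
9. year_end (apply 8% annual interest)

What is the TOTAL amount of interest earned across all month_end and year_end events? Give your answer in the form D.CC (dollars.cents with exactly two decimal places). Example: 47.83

Answer: 638.17

Derivation:
After 1 (deposit($500)): balance=$1500.00 total_interest=$0.00
After 2 (month_end (apply 3% monthly interest)): balance=$1545.00 total_interest=$45.00
After 3 (year_end (apply 8% annual interest)): balance=$1668.60 total_interest=$168.60
After 4 (deposit($200)): balance=$1868.60 total_interest=$168.60
After 5 (deposit($50)): balance=$1918.60 total_interest=$168.60
After 6 (month_end (apply 3% monthly interest)): balance=$1976.15 total_interest=$226.15
After 7 (deposit($500)): balance=$2476.15 total_interest=$226.15
After 8 (year_end (apply 8% annual interest)): balance=$2674.24 total_interest=$424.24
After 9 (year_end (apply 8% annual interest)): balance=$2888.17 total_interest=$638.17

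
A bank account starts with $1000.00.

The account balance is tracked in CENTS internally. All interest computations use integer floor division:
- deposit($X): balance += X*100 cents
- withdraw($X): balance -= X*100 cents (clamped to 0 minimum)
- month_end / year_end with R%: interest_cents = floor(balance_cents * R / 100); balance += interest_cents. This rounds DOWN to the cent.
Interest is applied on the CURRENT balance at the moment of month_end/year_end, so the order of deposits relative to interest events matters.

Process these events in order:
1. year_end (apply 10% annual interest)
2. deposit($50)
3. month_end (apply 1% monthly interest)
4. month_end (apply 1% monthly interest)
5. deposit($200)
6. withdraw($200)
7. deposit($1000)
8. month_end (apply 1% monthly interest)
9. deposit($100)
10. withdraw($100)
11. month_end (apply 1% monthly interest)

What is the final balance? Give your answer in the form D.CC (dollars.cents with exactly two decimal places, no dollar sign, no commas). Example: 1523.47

After 1 (year_end (apply 10% annual interest)): balance=$1100.00 total_interest=$100.00
After 2 (deposit($50)): balance=$1150.00 total_interest=$100.00
After 3 (month_end (apply 1% monthly interest)): balance=$1161.50 total_interest=$111.50
After 4 (month_end (apply 1% monthly interest)): balance=$1173.11 total_interest=$123.11
After 5 (deposit($200)): balance=$1373.11 total_interest=$123.11
After 6 (withdraw($200)): balance=$1173.11 total_interest=$123.11
After 7 (deposit($1000)): balance=$2173.11 total_interest=$123.11
After 8 (month_end (apply 1% monthly interest)): balance=$2194.84 total_interest=$144.84
After 9 (deposit($100)): balance=$2294.84 total_interest=$144.84
After 10 (withdraw($100)): balance=$2194.84 total_interest=$144.84
After 11 (month_end (apply 1% monthly interest)): balance=$2216.78 total_interest=$166.78

Answer: 2216.78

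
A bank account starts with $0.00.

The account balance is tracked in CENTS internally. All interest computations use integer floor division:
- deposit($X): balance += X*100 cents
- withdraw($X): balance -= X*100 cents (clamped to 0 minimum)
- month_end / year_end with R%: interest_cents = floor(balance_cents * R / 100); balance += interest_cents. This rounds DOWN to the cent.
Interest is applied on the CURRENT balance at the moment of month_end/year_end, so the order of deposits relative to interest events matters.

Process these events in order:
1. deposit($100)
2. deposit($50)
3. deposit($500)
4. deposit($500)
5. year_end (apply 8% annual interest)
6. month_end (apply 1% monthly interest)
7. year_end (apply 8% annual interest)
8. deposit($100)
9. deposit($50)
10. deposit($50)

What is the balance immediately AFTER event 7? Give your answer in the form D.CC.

After 1 (deposit($100)): balance=$100.00 total_interest=$0.00
After 2 (deposit($50)): balance=$150.00 total_interest=$0.00
After 3 (deposit($500)): balance=$650.00 total_interest=$0.00
After 4 (deposit($500)): balance=$1150.00 total_interest=$0.00
After 5 (year_end (apply 8% annual interest)): balance=$1242.00 total_interest=$92.00
After 6 (month_end (apply 1% monthly interest)): balance=$1254.42 total_interest=$104.42
After 7 (year_end (apply 8% annual interest)): balance=$1354.77 total_interest=$204.77

Answer: 1354.77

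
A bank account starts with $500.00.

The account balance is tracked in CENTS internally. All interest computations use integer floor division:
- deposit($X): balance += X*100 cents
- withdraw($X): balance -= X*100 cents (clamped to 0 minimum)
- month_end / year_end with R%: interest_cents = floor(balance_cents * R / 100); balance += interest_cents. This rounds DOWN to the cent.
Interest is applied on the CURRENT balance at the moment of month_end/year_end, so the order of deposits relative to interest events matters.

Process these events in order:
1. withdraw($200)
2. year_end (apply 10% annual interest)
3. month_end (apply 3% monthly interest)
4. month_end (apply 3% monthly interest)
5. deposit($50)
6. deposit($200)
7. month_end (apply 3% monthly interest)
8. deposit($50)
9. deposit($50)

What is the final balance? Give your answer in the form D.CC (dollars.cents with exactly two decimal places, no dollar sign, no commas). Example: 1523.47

After 1 (withdraw($200)): balance=$300.00 total_interest=$0.00
After 2 (year_end (apply 10% annual interest)): balance=$330.00 total_interest=$30.00
After 3 (month_end (apply 3% monthly interest)): balance=$339.90 total_interest=$39.90
After 4 (month_end (apply 3% monthly interest)): balance=$350.09 total_interest=$50.09
After 5 (deposit($50)): balance=$400.09 total_interest=$50.09
After 6 (deposit($200)): balance=$600.09 total_interest=$50.09
After 7 (month_end (apply 3% monthly interest)): balance=$618.09 total_interest=$68.09
After 8 (deposit($50)): balance=$668.09 total_interest=$68.09
After 9 (deposit($50)): balance=$718.09 total_interest=$68.09

Answer: 718.09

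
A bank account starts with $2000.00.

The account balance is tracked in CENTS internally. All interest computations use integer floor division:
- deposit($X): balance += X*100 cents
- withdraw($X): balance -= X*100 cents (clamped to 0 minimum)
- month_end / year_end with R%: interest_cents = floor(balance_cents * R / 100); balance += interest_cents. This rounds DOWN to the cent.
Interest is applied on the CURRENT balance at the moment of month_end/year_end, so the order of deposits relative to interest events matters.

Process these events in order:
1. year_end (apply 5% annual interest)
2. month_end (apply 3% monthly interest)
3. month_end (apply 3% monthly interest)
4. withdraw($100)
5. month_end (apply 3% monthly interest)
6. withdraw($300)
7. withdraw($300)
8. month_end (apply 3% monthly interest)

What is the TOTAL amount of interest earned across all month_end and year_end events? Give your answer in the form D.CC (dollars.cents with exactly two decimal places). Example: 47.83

After 1 (year_end (apply 5% annual interest)): balance=$2100.00 total_interest=$100.00
After 2 (month_end (apply 3% monthly interest)): balance=$2163.00 total_interest=$163.00
After 3 (month_end (apply 3% monthly interest)): balance=$2227.89 total_interest=$227.89
After 4 (withdraw($100)): balance=$2127.89 total_interest=$227.89
After 5 (month_end (apply 3% monthly interest)): balance=$2191.72 total_interest=$291.72
After 6 (withdraw($300)): balance=$1891.72 total_interest=$291.72
After 7 (withdraw($300)): balance=$1591.72 total_interest=$291.72
After 8 (month_end (apply 3% monthly interest)): balance=$1639.47 total_interest=$339.47

Answer: 339.47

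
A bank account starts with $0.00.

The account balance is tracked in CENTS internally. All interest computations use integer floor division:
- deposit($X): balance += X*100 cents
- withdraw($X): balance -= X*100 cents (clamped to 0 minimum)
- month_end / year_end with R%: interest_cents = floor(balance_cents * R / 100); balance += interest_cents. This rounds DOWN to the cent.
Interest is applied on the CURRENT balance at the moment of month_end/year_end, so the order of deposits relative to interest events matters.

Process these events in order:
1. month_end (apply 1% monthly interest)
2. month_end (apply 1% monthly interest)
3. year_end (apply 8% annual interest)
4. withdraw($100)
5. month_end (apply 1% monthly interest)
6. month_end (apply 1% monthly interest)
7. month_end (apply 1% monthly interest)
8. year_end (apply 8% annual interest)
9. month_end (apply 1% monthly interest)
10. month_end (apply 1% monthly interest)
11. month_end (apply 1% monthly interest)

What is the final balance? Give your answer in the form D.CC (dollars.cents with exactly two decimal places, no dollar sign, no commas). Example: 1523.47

Answer: 0.00

Derivation:
After 1 (month_end (apply 1% monthly interest)): balance=$0.00 total_interest=$0.00
After 2 (month_end (apply 1% monthly interest)): balance=$0.00 total_interest=$0.00
After 3 (year_end (apply 8% annual interest)): balance=$0.00 total_interest=$0.00
After 4 (withdraw($100)): balance=$0.00 total_interest=$0.00
After 5 (month_end (apply 1% monthly interest)): balance=$0.00 total_interest=$0.00
After 6 (month_end (apply 1% monthly interest)): balance=$0.00 total_interest=$0.00
After 7 (month_end (apply 1% monthly interest)): balance=$0.00 total_interest=$0.00
After 8 (year_end (apply 8% annual interest)): balance=$0.00 total_interest=$0.00
After 9 (month_end (apply 1% monthly interest)): balance=$0.00 total_interest=$0.00
After 10 (month_end (apply 1% monthly interest)): balance=$0.00 total_interest=$0.00
After 11 (month_end (apply 1% monthly interest)): balance=$0.00 total_interest=$0.00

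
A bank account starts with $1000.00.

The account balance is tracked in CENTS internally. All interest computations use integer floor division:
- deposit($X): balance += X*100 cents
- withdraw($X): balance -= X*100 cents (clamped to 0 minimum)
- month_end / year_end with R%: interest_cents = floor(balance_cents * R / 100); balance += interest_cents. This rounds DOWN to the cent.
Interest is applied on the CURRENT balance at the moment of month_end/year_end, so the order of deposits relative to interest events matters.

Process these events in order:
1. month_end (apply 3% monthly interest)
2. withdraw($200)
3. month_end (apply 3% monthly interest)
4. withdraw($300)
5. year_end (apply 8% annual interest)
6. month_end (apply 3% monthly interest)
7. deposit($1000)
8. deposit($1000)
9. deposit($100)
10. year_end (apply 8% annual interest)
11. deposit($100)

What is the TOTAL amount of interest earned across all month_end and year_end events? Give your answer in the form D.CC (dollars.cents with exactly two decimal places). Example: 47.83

Answer: 334.64

Derivation:
After 1 (month_end (apply 3% monthly interest)): balance=$1030.00 total_interest=$30.00
After 2 (withdraw($200)): balance=$830.00 total_interest=$30.00
After 3 (month_end (apply 3% monthly interest)): balance=$854.90 total_interest=$54.90
After 4 (withdraw($300)): balance=$554.90 total_interest=$54.90
After 5 (year_end (apply 8% annual interest)): balance=$599.29 total_interest=$99.29
After 6 (month_end (apply 3% monthly interest)): balance=$617.26 total_interest=$117.26
After 7 (deposit($1000)): balance=$1617.26 total_interest=$117.26
After 8 (deposit($1000)): balance=$2617.26 total_interest=$117.26
After 9 (deposit($100)): balance=$2717.26 total_interest=$117.26
After 10 (year_end (apply 8% annual interest)): balance=$2934.64 total_interest=$334.64
After 11 (deposit($100)): balance=$3034.64 total_interest=$334.64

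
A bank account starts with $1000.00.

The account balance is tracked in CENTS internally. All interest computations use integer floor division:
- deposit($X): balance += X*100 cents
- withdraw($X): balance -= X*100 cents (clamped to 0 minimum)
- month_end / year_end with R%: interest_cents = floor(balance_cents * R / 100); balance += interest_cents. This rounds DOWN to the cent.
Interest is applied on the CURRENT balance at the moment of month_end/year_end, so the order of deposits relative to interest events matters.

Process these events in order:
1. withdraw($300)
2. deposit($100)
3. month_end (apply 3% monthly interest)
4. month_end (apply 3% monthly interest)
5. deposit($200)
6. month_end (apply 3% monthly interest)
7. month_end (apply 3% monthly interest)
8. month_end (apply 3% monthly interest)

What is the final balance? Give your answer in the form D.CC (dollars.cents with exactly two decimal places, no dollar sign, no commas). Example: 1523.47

After 1 (withdraw($300)): balance=$700.00 total_interest=$0.00
After 2 (deposit($100)): balance=$800.00 total_interest=$0.00
After 3 (month_end (apply 3% monthly interest)): balance=$824.00 total_interest=$24.00
After 4 (month_end (apply 3% monthly interest)): balance=$848.72 total_interest=$48.72
After 5 (deposit($200)): balance=$1048.72 total_interest=$48.72
After 6 (month_end (apply 3% monthly interest)): balance=$1080.18 total_interest=$80.18
After 7 (month_end (apply 3% monthly interest)): balance=$1112.58 total_interest=$112.58
After 8 (month_end (apply 3% monthly interest)): balance=$1145.95 total_interest=$145.95

Answer: 1145.95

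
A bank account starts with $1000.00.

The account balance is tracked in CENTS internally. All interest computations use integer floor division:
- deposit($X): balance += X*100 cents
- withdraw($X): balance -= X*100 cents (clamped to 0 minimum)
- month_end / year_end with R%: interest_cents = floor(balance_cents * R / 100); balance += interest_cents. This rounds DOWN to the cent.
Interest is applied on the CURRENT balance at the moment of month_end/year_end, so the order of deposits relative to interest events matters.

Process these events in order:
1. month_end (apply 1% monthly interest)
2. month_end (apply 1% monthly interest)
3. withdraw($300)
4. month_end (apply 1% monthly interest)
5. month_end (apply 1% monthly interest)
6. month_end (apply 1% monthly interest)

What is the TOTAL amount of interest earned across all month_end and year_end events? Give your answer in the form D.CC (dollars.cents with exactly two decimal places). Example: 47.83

Answer: 41.91

Derivation:
After 1 (month_end (apply 1% monthly interest)): balance=$1010.00 total_interest=$10.00
After 2 (month_end (apply 1% monthly interest)): balance=$1020.10 total_interest=$20.10
After 3 (withdraw($300)): balance=$720.10 total_interest=$20.10
After 4 (month_end (apply 1% monthly interest)): balance=$727.30 total_interest=$27.30
After 5 (month_end (apply 1% monthly interest)): balance=$734.57 total_interest=$34.57
After 6 (month_end (apply 1% monthly interest)): balance=$741.91 total_interest=$41.91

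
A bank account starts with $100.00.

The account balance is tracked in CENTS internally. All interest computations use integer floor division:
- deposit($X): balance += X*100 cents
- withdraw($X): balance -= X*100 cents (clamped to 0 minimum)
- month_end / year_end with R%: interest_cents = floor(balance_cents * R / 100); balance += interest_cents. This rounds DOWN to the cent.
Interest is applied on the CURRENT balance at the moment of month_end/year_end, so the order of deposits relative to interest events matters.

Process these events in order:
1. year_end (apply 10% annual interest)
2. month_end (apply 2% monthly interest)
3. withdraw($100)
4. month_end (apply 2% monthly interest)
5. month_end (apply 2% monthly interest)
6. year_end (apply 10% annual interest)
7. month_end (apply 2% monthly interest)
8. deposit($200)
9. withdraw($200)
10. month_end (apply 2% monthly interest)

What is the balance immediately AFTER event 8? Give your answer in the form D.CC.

Answer: 214.21

Derivation:
After 1 (year_end (apply 10% annual interest)): balance=$110.00 total_interest=$10.00
After 2 (month_end (apply 2% monthly interest)): balance=$112.20 total_interest=$12.20
After 3 (withdraw($100)): balance=$12.20 total_interest=$12.20
After 4 (month_end (apply 2% monthly interest)): balance=$12.44 total_interest=$12.44
After 5 (month_end (apply 2% monthly interest)): balance=$12.68 total_interest=$12.68
After 6 (year_end (apply 10% annual interest)): balance=$13.94 total_interest=$13.94
After 7 (month_end (apply 2% monthly interest)): balance=$14.21 total_interest=$14.21
After 8 (deposit($200)): balance=$214.21 total_interest=$14.21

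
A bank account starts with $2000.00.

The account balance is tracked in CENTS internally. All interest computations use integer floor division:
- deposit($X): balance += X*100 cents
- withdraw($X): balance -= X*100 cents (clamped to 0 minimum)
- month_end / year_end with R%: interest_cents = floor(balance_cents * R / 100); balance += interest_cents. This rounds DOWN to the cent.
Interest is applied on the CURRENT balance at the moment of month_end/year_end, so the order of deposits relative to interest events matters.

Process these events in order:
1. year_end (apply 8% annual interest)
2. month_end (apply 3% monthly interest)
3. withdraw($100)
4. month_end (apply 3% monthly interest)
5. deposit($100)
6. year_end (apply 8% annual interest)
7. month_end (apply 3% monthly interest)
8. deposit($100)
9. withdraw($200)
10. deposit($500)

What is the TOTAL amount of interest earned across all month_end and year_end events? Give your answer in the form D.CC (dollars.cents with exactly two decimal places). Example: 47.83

Answer: 545.76

Derivation:
After 1 (year_end (apply 8% annual interest)): balance=$2160.00 total_interest=$160.00
After 2 (month_end (apply 3% monthly interest)): balance=$2224.80 total_interest=$224.80
After 3 (withdraw($100)): balance=$2124.80 total_interest=$224.80
After 4 (month_end (apply 3% monthly interest)): balance=$2188.54 total_interest=$288.54
After 5 (deposit($100)): balance=$2288.54 total_interest=$288.54
After 6 (year_end (apply 8% annual interest)): balance=$2471.62 total_interest=$471.62
After 7 (month_end (apply 3% monthly interest)): balance=$2545.76 total_interest=$545.76
After 8 (deposit($100)): balance=$2645.76 total_interest=$545.76
After 9 (withdraw($200)): balance=$2445.76 total_interest=$545.76
After 10 (deposit($500)): balance=$2945.76 total_interest=$545.76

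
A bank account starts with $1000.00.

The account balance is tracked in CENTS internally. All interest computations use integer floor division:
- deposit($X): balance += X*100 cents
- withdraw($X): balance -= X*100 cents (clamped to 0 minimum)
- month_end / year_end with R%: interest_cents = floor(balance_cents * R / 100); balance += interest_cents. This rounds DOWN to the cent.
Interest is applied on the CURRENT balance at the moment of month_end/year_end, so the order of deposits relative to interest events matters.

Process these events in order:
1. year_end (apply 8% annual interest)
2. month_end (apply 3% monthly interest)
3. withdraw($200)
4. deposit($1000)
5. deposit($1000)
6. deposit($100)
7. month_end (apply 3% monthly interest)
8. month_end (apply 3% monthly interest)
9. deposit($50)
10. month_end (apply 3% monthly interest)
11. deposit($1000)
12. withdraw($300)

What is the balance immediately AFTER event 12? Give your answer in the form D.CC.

Answer: 4043.22

Derivation:
After 1 (year_end (apply 8% annual interest)): balance=$1080.00 total_interest=$80.00
After 2 (month_end (apply 3% monthly interest)): balance=$1112.40 total_interest=$112.40
After 3 (withdraw($200)): balance=$912.40 total_interest=$112.40
After 4 (deposit($1000)): balance=$1912.40 total_interest=$112.40
After 5 (deposit($1000)): balance=$2912.40 total_interest=$112.40
After 6 (deposit($100)): balance=$3012.40 total_interest=$112.40
After 7 (month_end (apply 3% monthly interest)): balance=$3102.77 total_interest=$202.77
After 8 (month_end (apply 3% monthly interest)): balance=$3195.85 total_interest=$295.85
After 9 (deposit($50)): balance=$3245.85 total_interest=$295.85
After 10 (month_end (apply 3% monthly interest)): balance=$3343.22 total_interest=$393.22
After 11 (deposit($1000)): balance=$4343.22 total_interest=$393.22
After 12 (withdraw($300)): balance=$4043.22 total_interest=$393.22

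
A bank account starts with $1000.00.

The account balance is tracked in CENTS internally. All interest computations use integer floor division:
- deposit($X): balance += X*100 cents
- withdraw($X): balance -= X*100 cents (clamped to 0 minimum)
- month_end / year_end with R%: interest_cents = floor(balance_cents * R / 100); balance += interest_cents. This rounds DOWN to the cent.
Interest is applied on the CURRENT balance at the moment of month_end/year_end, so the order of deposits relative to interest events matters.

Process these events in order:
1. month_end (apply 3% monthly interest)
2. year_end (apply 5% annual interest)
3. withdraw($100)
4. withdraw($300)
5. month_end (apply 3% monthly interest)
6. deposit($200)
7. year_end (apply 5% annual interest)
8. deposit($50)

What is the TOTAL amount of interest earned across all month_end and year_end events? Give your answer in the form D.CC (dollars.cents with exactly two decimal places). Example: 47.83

Answer: 147.03

Derivation:
After 1 (month_end (apply 3% monthly interest)): balance=$1030.00 total_interest=$30.00
After 2 (year_end (apply 5% annual interest)): balance=$1081.50 total_interest=$81.50
After 3 (withdraw($100)): balance=$981.50 total_interest=$81.50
After 4 (withdraw($300)): balance=$681.50 total_interest=$81.50
After 5 (month_end (apply 3% monthly interest)): balance=$701.94 total_interest=$101.94
After 6 (deposit($200)): balance=$901.94 total_interest=$101.94
After 7 (year_end (apply 5% annual interest)): balance=$947.03 total_interest=$147.03
After 8 (deposit($50)): balance=$997.03 total_interest=$147.03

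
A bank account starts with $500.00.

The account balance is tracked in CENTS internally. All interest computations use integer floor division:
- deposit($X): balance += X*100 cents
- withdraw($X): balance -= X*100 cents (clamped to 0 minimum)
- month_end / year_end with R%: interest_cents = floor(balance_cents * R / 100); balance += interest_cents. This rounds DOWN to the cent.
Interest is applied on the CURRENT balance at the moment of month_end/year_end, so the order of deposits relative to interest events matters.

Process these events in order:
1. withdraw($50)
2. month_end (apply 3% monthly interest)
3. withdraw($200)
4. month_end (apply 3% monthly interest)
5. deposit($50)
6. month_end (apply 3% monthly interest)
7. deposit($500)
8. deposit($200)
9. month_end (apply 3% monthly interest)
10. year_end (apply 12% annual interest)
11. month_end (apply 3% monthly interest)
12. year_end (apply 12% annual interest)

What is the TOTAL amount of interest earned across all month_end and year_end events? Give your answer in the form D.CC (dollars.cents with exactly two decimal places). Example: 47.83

After 1 (withdraw($50)): balance=$450.00 total_interest=$0.00
After 2 (month_end (apply 3% monthly interest)): balance=$463.50 total_interest=$13.50
After 3 (withdraw($200)): balance=$263.50 total_interest=$13.50
After 4 (month_end (apply 3% monthly interest)): balance=$271.40 total_interest=$21.40
After 5 (deposit($50)): balance=$321.40 total_interest=$21.40
After 6 (month_end (apply 3% monthly interest)): balance=$331.04 total_interest=$31.04
After 7 (deposit($500)): balance=$831.04 total_interest=$31.04
After 8 (deposit($200)): balance=$1031.04 total_interest=$31.04
After 9 (month_end (apply 3% monthly interest)): balance=$1061.97 total_interest=$61.97
After 10 (year_end (apply 12% annual interest)): balance=$1189.40 total_interest=$189.40
After 11 (month_end (apply 3% monthly interest)): balance=$1225.08 total_interest=$225.08
After 12 (year_end (apply 12% annual interest)): balance=$1372.08 total_interest=$372.08

Answer: 372.08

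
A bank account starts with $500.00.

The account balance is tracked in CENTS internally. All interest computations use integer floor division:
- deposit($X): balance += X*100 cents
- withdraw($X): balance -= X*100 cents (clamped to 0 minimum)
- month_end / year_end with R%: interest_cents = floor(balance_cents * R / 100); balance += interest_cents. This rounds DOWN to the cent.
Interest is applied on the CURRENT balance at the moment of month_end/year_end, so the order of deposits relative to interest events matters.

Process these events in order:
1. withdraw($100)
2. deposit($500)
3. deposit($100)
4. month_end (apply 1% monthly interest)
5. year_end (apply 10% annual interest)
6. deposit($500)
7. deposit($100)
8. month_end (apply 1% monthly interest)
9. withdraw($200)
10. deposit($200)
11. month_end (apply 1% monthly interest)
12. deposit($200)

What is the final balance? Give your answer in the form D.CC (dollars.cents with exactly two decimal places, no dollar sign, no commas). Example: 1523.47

After 1 (withdraw($100)): balance=$400.00 total_interest=$0.00
After 2 (deposit($500)): balance=$900.00 total_interest=$0.00
After 3 (deposit($100)): balance=$1000.00 total_interest=$0.00
After 4 (month_end (apply 1% monthly interest)): balance=$1010.00 total_interest=$10.00
After 5 (year_end (apply 10% annual interest)): balance=$1111.00 total_interest=$111.00
After 6 (deposit($500)): balance=$1611.00 total_interest=$111.00
After 7 (deposit($100)): balance=$1711.00 total_interest=$111.00
After 8 (month_end (apply 1% monthly interest)): balance=$1728.11 total_interest=$128.11
After 9 (withdraw($200)): balance=$1528.11 total_interest=$128.11
After 10 (deposit($200)): balance=$1728.11 total_interest=$128.11
After 11 (month_end (apply 1% monthly interest)): balance=$1745.39 total_interest=$145.39
After 12 (deposit($200)): balance=$1945.39 total_interest=$145.39

Answer: 1945.39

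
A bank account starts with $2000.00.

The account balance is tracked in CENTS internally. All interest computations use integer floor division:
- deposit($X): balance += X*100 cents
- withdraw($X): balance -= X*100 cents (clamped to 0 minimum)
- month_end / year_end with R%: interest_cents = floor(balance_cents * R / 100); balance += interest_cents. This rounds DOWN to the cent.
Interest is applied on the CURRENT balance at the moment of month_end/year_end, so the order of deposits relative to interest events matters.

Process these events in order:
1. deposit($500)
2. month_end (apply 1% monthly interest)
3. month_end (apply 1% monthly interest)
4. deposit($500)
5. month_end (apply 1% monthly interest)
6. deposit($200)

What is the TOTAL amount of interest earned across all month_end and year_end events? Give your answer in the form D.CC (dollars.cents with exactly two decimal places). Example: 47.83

Answer: 80.75

Derivation:
After 1 (deposit($500)): balance=$2500.00 total_interest=$0.00
After 2 (month_end (apply 1% monthly interest)): balance=$2525.00 total_interest=$25.00
After 3 (month_end (apply 1% monthly interest)): balance=$2550.25 total_interest=$50.25
After 4 (deposit($500)): balance=$3050.25 total_interest=$50.25
After 5 (month_end (apply 1% monthly interest)): balance=$3080.75 total_interest=$80.75
After 6 (deposit($200)): balance=$3280.75 total_interest=$80.75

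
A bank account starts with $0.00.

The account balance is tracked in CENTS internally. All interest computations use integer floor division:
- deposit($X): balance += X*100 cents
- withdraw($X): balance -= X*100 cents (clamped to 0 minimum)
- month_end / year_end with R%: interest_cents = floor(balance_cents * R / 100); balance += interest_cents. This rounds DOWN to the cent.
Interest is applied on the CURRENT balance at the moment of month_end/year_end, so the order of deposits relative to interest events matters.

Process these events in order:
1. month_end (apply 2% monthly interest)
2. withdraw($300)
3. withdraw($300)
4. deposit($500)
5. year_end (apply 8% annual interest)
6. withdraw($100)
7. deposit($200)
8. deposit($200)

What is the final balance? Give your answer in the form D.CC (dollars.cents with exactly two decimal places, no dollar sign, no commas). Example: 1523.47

After 1 (month_end (apply 2% monthly interest)): balance=$0.00 total_interest=$0.00
After 2 (withdraw($300)): balance=$0.00 total_interest=$0.00
After 3 (withdraw($300)): balance=$0.00 total_interest=$0.00
After 4 (deposit($500)): balance=$500.00 total_interest=$0.00
After 5 (year_end (apply 8% annual interest)): balance=$540.00 total_interest=$40.00
After 6 (withdraw($100)): balance=$440.00 total_interest=$40.00
After 7 (deposit($200)): balance=$640.00 total_interest=$40.00
After 8 (deposit($200)): balance=$840.00 total_interest=$40.00

Answer: 840.00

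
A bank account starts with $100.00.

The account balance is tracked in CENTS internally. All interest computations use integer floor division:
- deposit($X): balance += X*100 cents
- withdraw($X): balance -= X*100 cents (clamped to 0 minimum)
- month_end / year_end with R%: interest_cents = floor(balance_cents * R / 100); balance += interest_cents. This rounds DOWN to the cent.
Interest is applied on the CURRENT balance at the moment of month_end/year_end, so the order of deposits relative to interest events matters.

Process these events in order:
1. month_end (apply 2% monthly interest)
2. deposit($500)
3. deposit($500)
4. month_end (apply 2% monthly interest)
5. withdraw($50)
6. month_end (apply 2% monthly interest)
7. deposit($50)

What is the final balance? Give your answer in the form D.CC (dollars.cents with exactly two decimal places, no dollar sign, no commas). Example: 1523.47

After 1 (month_end (apply 2% monthly interest)): balance=$102.00 total_interest=$2.00
After 2 (deposit($500)): balance=$602.00 total_interest=$2.00
After 3 (deposit($500)): balance=$1102.00 total_interest=$2.00
After 4 (month_end (apply 2% monthly interest)): balance=$1124.04 total_interest=$24.04
After 5 (withdraw($50)): balance=$1074.04 total_interest=$24.04
After 6 (month_end (apply 2% monthly interest)): balance=$1095.52 total_interest=$45.52
After 7 (deposit($50)): balance=$1145.52 total_interest=$45.52

Answer: 1145.52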